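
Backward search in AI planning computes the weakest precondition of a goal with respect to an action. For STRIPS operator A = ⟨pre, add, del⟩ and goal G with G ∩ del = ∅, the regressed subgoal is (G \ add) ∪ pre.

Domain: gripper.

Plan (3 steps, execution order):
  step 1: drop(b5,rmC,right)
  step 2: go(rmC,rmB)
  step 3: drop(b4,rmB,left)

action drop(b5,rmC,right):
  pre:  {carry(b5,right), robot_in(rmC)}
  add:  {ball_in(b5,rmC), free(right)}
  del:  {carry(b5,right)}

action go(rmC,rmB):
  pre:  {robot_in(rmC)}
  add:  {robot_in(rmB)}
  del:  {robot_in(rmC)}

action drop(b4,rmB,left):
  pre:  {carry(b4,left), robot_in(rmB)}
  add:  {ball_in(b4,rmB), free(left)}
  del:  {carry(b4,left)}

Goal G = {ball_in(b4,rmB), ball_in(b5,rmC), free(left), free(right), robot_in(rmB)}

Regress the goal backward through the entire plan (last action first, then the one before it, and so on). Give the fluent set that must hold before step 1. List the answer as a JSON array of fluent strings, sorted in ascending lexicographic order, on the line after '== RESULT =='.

Regress step by step:
  through step 3 (drop(b4,rmB,left)): drop {ball_in(b4,rmB), free(left)}, keep {ball_in(b5,rmC), free(right), robot_in(rmB)}, require {carry(b4,left), robot_in(rmB)}
    → {ball_in(b5,rmC), carry(b4,left), free(right), robot_in(rmB)}
  through step 2 (go(rmC,rmB)): drop {robot_in(rmB)}, keep {ball_in(b5,rmC), carry(b4,left), free(right)}, require {robot_in(rmC)}
    → {ball_in(b5,rmC), carry(b4,left), free(right), robot_in(rmC)}
  through step 1 (drop(b5,rmC,right)): drop {ball_in(b5,rmC), free(right)}, keep {carry(b4,left), robot_in(rmC)}, require {carry(b5,right), robot_in(rmC)}
    → {carry(b4,left), carry(b5,right), robot_in(rmC)}

== RESULT ==
["carry(b4,left)", "carry(b5,right)", "robot_in(rmC)"]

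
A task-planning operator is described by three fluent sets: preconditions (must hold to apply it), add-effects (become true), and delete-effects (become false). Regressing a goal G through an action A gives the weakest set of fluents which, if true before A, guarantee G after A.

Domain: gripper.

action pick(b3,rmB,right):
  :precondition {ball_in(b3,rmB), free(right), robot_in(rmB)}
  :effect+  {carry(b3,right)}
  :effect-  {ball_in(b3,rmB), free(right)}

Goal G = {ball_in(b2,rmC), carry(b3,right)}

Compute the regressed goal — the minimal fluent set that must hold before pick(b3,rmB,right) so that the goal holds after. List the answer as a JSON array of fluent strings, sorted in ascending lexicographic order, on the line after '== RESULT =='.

Regress:
  G ∩ del = {}  (empty — regression defined)
  G \ add = {ball_in(b2,rmC), carry(b3,right)} \ {carry(b3,right)} = {ball_in(b2,rmC)}
  ∪ pre   = {ball_in(b2,rmC)} ∪ {ball_in(b3,rmB), free(right), robot_in(rmB)}
          = {ball_in(b2,rmC), ball_in(b3,rmB), free(right), robot_in(rmB)}

== RESULT ==
["ball_in(b2,rmC)", "ball_in(b3,rmB)", "free(right)", "robot_in(rmB)"]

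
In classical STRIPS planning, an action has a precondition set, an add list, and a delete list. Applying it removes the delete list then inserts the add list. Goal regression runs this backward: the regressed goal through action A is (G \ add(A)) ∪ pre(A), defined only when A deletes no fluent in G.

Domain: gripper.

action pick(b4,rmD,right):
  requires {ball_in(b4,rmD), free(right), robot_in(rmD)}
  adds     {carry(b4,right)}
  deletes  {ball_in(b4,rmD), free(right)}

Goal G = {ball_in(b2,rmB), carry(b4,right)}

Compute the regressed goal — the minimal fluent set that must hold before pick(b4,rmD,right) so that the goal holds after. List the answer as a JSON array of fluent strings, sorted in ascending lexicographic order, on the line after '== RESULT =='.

Regress:
  G ∩ del = {}  (empty — regression defined)
  G \ add = {ball_in(b2,rmB), carry(b4,right)} \ {carry(b4,right)} = {ball_in(b2,rmB)}
  ∪ pre   = {ball_in(b2,rmB)} ∪ {ball_in(b4,rmD), free(right), robot_in(rmD)}
          = {ball_in(b2,rmB), ball_in(b4,rmD), free(right), robot_in(rmD)}

== RESULT ==
["ball_in(b2,rmB)", "ball_in(b4,rmD)", "free(right)", "robot_in(rmD)"]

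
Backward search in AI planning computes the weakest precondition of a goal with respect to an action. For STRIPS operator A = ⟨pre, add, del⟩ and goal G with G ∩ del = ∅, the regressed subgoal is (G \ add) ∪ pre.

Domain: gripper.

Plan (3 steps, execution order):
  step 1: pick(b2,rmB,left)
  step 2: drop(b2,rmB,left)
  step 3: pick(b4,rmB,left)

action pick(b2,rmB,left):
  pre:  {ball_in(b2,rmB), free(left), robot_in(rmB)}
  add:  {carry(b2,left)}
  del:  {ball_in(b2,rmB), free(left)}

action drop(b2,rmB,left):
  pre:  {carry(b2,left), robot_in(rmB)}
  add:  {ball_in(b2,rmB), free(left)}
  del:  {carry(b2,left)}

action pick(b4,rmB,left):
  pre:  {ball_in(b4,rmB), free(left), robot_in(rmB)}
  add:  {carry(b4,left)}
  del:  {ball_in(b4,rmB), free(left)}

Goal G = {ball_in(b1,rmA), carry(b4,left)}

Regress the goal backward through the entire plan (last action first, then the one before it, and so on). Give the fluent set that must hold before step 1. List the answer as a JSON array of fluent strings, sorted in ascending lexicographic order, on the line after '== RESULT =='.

Regress step by step:
  through step 3 (pick(b4,rmB,left)): drop {carry(b4,left)}, keep {ball_in(b1,rmA)}, require {ball_in(b4,rmB), free(left), robot_in(rmB)}
    → {ball_in(b1,rmA), ball_in(b4,rmB), free(left), robot_in(rmB)}
  through step 2 (drop(b2,rmB,left)): drop {free(left)}, keep {ball_in(b1,rmA), ball_in(b4,rmB), robot_in(rmB)}, require {carry(b2,left), robot_in(rmB)}
    → {ball_in(b1,rmA), ball_in(b4,rmB), carry(b2,left), robot_in(rmB)}
  through step 1 (pick(b2,rmB,left)): drop {carry(b2,left)}, keep {ball_in(b1,rmA), ball_in(b4,rmB), robot_in(rmB)}, require {ball_in(b2,rmB), free(left), robot_in(rmB)}
    → {ball_in(b1,rmA), ball_in(b2,rmB), ball_in(b4,rmB), free(left), robot_in(rmB)}

== RESULT ==
["ball_in(b1,rmA)", "ball_in(b2,rmB)", "ball_in(b4,rmB)", "free(left)", "robot_in(rmB)"]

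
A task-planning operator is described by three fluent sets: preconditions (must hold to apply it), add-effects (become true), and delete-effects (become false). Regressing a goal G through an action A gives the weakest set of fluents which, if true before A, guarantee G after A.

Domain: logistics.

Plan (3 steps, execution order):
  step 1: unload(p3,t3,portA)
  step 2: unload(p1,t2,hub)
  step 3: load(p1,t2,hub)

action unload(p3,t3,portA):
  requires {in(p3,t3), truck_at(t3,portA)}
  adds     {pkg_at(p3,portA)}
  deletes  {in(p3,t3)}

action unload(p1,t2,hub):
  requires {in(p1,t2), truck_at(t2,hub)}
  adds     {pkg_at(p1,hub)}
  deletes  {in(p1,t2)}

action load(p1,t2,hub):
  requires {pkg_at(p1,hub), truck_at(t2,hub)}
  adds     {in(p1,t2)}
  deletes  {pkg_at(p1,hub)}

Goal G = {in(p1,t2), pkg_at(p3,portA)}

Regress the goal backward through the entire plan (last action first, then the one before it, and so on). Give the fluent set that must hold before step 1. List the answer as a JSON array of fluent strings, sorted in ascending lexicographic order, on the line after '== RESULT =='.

Work backward from the goal:
  through step 3 (load(p1,t2,hub)): drop {in(p1,t2)}, keep {pkg_at(p3,portA)}, require {pkg_at(p1,hub), truck_at(t2,hub)}
    → {pkg_at(p1,hub), pkg_at(p3,portA), truck_at(t2,hub)}
  through step 2 (unload(p1,t2,hub)): drop {pkg_at(p1,hub)}, keep {pkg_at(p3,portA), truck_at(t2,hub)}, require {in(p1,t2), truck_at(t2,hub)}
    → {in(p1,t2), pkg_at(p3,portA), truck_at(t2,hub)}
  through step 1 (unload(p3,t3,portA)): drop {pkg_at(p3,portA)}, keep {in(p1,t2), truck_at(t2,hub)}, require {in(p3,t3), truck_at(t3,portA)}
    → {in(p1,t2), in(p3,t3), truck_at(t2,hub), truck_at(t3,portA)}

== RESULT ==
["in(p1,t2)", "in(p3,t3)", "truck_at(t2,hub)", "truck_at(t3,portA)"]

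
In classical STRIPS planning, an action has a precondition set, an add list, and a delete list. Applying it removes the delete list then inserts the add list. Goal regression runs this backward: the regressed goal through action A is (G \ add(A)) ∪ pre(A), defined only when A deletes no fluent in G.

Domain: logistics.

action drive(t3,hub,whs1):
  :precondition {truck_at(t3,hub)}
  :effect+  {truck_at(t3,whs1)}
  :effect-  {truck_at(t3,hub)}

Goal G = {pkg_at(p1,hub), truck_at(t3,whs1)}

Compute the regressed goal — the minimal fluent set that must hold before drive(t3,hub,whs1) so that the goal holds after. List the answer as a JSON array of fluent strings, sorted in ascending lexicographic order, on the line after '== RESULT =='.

Compute (G \ add) ∪ pre:
  G ∩ del = {}  (empty — regression defined)
  G \ add = {pkg_at(p1,hub), truck_at(t3,whs1)} \ {truck_at(t3,whs1)} = {pkg_at(p1,hub)}
  ∪ pre   = {pkg_at(p1,hub)} ∪ {truck_at(t3,hub)}
          = {pkg_at(p1,hub), truck_at(t3,hub)}

== RESULT ==
["pkg_at(p1,hub)", "truck_at(t3,hub)"]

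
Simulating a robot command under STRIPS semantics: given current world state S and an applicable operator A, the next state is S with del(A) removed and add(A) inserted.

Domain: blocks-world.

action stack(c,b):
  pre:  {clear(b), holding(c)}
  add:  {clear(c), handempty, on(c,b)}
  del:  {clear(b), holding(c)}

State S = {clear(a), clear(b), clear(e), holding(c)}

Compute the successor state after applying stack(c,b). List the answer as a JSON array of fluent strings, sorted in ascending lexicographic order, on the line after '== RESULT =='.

Compute (S \ del) ∪ add:
  pre ⊆ S: {clear(b), holding(c)} ⊆ S  — applicable
  S \ del = {clear(a), clear(e)}
  ∪ add   = {clear(a), clear(c), clear(e), handempty, on(c,b)}

== RESULT ==
["clear(a)", "clear(c)", "clear(e)", "handempty", "on(c,b)"]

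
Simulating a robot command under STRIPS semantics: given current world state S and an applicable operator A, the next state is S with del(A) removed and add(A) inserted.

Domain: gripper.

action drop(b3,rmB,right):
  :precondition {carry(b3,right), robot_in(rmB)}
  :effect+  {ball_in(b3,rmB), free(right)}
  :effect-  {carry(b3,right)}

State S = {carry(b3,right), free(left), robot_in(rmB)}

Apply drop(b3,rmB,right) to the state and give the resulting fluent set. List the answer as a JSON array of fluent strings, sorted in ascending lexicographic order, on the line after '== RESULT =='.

Compute (S \ del) ∪ add:
  pre ⊆ S: {carry(b3,right), robot_in(rmB)} ⊆ S  — applicable
  S \ del = {free(left), robot_in(rmB)}
  ∪ add   = {ball_in(b3,rmB), free(left), free(right), robot_in(rmB)}

== RESULT ==
["ball_in(b3,rmB)", "free(left)", "free(right)", "robot_in(rmB)"]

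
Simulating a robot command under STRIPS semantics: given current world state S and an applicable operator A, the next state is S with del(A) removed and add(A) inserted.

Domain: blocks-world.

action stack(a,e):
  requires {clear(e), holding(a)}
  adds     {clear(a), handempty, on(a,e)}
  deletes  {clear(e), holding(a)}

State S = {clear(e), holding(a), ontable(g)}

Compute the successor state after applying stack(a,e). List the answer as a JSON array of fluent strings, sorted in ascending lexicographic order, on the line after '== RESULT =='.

Compute (S \ del) ∪ add:
  pre ⊆ S: {clear(e), holding(a)} ⊆ S  — applicable
  S \ del = {ontable(g)}
  ∪ add   = {clear(a), handempty, on(a,e), ontable(g)}

== RESULT ==
["clear(a)", "handempty", "on(a,e)", "ontable(g)"]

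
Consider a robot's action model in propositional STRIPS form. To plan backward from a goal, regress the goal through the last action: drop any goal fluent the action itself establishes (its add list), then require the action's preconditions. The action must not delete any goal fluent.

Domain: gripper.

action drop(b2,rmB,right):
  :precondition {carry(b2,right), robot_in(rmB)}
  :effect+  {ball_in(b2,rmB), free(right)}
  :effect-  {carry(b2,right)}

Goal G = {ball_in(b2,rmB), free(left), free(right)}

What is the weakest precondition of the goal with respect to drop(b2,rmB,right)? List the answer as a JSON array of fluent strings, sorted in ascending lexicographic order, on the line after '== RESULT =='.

Regress:
  G ∩ del = {}  (empty — regression defined)
  G \ add = {ball_in(b2,rmB), free(left), free(right)} \ {ball_in(b2,rmB), free(right)} = {free(left)}
  ∪ pre   = {free(left)} ∪ {carry(b2,right), robot_in(rmB)}
          = {carry(b2,right), free(left), robot_in(rmB)}

== RESULT ==
["carry(b2,right)", "free(left)", "robot_in(rmB)"]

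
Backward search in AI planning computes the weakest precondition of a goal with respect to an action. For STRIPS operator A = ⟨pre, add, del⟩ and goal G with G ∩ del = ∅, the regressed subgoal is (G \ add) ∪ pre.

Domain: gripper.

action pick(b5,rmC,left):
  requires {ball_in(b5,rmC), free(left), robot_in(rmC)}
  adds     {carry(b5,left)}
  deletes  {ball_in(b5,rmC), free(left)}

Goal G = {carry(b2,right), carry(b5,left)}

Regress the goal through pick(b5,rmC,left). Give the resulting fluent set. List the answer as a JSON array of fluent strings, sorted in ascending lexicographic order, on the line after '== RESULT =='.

Compute (G \ add) ∪ pre:
  G ∩ del = {}  (empty — regression defined)
  G \ add = {carry(b2,right), carry(b5,left)} \ {carry(b5,left)} = {carry(b2,right)}
  ∪ pre   = {carry(b2,right)} ∪ {ball_in(b5,rmC), free(left), robot_in(rmC)}
          = {ball_in(b5,rmC), carry(b2,right), free(left), robot_in(rmC)}

== RESULT ==
["ball_in(b5,rmC)", "carry(b2,right)", "free(left)", "robot_in(rmC)"]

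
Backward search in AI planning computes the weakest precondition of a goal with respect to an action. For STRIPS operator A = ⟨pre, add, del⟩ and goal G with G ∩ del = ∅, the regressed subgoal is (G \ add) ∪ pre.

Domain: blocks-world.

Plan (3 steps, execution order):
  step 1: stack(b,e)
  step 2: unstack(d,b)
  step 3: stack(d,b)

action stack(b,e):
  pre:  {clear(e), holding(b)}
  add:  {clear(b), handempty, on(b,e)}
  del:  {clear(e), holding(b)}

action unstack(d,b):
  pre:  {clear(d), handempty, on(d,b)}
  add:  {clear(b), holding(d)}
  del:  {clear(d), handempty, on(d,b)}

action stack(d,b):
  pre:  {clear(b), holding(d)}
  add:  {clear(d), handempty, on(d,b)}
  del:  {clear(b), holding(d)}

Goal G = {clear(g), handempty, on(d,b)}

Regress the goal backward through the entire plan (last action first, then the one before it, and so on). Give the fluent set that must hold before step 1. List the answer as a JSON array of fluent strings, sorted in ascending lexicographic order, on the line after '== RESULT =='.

Regress step by step:
  through step 3 (stack(d,b)): drop {handempty, on(d,b)}, keep {clear(g)}, require {clear(b), holding(d)}
    → {clear(b), clear(g), holding(d)}
  through step 2 (unstack(d,b)): drop {clear(b), holding(d)}, keep {clear(g)}, require {clear(d), handempty, on(d,b)}
    → {clear(d), clear(g), handempty, on(d,b)}
  through step 1 (stack(b,e)): drop {handempty}, keep {clear(d), clear(g), on(d,b)}, require {clear(e), holding(b)}
    → {clear(d), clear(e), clear(g), holding(b), on(d,b)}

== RESULT ==
["clear(d)", "clear(e)", "clear(g)", "holding(b)", "on(d,b)"]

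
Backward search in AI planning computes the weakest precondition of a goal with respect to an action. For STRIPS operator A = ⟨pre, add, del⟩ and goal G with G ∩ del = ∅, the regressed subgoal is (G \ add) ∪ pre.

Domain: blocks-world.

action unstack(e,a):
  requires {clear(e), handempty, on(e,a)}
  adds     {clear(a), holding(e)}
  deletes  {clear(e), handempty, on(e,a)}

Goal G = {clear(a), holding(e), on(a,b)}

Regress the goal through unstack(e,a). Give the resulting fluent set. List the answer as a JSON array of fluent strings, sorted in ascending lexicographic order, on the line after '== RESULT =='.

Compute (G \ add) ∪ pre:
  G ∩ del = {}  (empty — regression defined)
  G \ add = {clear(a), holding(e), on(a,b)} \ {clear(a), holding(e)} = {on(a,b)}
  ∪ pre   = {on(a,b)} ∪ {clear(e), handempty, on(e,a)}
          = {clear(e), handempty, on(a,b), on(e,a)}

== RESULT ==
["clear(e)", "handempty", "on(a,b)", "on(e,a)"]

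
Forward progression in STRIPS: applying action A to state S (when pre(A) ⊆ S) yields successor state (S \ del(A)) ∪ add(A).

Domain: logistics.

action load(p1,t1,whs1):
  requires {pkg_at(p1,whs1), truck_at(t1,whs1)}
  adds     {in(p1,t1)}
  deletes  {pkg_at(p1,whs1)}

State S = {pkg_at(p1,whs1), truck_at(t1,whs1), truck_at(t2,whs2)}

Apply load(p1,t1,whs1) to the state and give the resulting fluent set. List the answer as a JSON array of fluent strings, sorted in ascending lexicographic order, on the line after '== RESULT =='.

Compute (S \ del) ∪ add:
  pre ⊆ S: {pkg_at(p1,whs1), truck_at(t1,whs1)} ⊆ S  — applicable
  S \ del = {truck_at(t1,whs1), truck_at(t2,whs2)}
  ∪ add   = {in(p1,t1), truck_at(t1,whs1), truck_at(t2,whs2)}

== RESULT ==
["in(p1,t1)", "truck_at(t1,whs1)", "truck_at(t2,whs2)"]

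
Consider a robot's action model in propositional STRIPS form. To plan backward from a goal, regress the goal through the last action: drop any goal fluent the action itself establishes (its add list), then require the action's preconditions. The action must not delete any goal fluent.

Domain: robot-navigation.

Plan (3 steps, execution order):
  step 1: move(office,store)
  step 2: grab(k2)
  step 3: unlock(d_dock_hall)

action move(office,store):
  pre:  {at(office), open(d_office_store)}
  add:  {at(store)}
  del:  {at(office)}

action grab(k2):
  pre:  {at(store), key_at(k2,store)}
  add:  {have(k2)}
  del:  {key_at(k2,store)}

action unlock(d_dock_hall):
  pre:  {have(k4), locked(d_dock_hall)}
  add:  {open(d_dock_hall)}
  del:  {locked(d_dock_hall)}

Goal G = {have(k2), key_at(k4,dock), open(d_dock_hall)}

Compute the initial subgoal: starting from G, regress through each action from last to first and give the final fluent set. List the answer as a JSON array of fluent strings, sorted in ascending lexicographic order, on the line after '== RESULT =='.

Regress step by step:
  through step 3 (unlock(d_dock_hall)): drop {open(d_dock_hall)}, keep {have(k2), key_at(k4,dock)}, require {have(k4), locked(d_dock_hall)}
    → {have(k2), have(k4), key_at(k4,dock), locked(d_dock_hall)}
  through step 2 (grab(k2)): drop {have(k2)}, keep {have(k4), key_at(k4,dock), locked(d_dock_hall)}, require {at(store), key_at(k2,store)}
    → {at(store), have(k4), key_at(k2,store), key_at(k4,dock), locked(d_dock_hall)}
  through step 1 (move(office,store)): drop {at(store)}, keep {have(k4), key_at(k2,store), key_at(k4,dock), locked(d_dock_hall)}, require {at(office), open(d_office_store)}
    → {at(office), have(k4), key_at(k2,store), key_at(k4,dock), locked(d_dock_hall), open(d_office_store)}

== RESULT ==
["at(office)", "have(k4)", "key_at(k2,store)", "key_at(k4,dock)", "locked(d_dock_hall)", "open(d_office_store)"]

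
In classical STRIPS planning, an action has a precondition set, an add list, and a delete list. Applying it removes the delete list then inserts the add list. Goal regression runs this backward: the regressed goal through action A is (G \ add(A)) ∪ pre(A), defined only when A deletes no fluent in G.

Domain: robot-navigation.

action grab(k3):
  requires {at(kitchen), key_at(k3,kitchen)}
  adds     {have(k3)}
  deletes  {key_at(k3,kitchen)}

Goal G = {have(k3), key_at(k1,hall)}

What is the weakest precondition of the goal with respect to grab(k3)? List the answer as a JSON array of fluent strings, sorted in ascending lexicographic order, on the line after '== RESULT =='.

Regress:
  G ∩ del = {}  (empty — regression defined)
  G \ add = {have(k3), key_at(k1,hall)} \ {have(k3)} = {key_at(k1,hall)}
  ∪ pre   = {key_at(k1,hall)} ∪ {at(kitchen), key_at(k3,kitchen)}
          = {at(kitchen), key_at(k1,hall), key_at(k3,kitchen)}

== RESULT ==
["at(kitchen)", "key_at(k1,hall)", "key_at(k3,kitchen)"]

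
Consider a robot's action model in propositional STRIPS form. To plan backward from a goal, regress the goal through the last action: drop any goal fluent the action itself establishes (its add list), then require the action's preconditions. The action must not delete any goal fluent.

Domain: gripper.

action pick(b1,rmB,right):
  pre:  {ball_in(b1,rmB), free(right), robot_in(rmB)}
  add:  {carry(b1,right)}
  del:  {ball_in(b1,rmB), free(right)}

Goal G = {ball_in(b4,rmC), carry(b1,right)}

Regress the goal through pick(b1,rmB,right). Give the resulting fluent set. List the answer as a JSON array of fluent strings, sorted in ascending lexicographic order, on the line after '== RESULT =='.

Regress:
  G ∩ del = {}  (empty — regression defined)
  G \ add = {ball_in(b4,rmC), carry(b1,right)} \ {carry(b1,right)} = {ball_in(b4,rmC)}
  ∪ pre   = {ball_in(b4,rmC)} ∪ {ball_in(b1,rmB), free(right), robot_in(rmB)}
          = {ball_in(b1,rmB), ball_in(b4,rmC), free(right), robot_in(rmB)}

== RESULT ==
["ball_in(b1,rmB)", "ball_in(b4,rmC)", "free(right)", "robot_in(rmB)"]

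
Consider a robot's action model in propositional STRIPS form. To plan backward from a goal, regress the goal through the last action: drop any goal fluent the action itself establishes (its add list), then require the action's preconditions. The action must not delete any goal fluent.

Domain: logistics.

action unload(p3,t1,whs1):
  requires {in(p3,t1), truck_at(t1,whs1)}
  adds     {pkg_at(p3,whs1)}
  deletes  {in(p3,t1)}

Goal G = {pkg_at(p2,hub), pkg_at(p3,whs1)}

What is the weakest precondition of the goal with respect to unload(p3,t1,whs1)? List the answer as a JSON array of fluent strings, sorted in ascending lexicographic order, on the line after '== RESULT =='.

Compute (G \ add) ∪ pre:
  G ∩ del = {}  (empty — regression defined)
  G \ add = {pkg_at(p2,hub), pkg_at(p3,whs1)} \ {pkg_at(p3,whs1)} = {pkg_at(p2,hub)}
  ∪ pre   = {pkg_at(p2,hub)} ∪ {in(p3,t1), truck_at(t1,whs1)}
          = {in(p3,t1), pkg_at(p2,hub), truck_at(t1,whs1)}

== RESULT ==
["in(p3,t1)", "pkg_at(p2,hub)", "truck_at(t1,whs1)"]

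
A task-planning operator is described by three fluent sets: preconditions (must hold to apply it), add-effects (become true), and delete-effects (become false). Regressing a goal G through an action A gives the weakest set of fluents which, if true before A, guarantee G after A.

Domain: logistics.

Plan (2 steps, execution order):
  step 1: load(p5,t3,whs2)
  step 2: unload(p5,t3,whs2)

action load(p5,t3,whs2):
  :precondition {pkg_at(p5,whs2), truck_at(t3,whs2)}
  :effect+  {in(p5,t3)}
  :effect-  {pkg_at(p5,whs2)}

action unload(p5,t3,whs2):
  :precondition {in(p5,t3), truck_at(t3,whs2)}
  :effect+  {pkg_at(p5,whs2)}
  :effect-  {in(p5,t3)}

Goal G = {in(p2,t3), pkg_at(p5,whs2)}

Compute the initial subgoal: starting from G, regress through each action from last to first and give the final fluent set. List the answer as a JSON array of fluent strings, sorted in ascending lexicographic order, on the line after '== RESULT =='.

Regress step by step:
  through step 2 (unload(p5,t3,whs2)): drop {pkg_at(p5,whs2)}, keep {in(p2,t3)}, require {in(p5,t3), truck_at(t3,whs2)}
    → {in(p2,t3), in(p5,t3), truck_at(t3,whs2)}
  through step 1 (load(p5,t3,whs2)): drop {in(p5,t3)}, keep {in(p2,t3), truck_at(t3,whs2)}, require {pkg_at(p5,whs2), truck_at(t3,whs2)}
    → {in(p2,t3), pkg_at(p5,whs2), truck_at(t3,whs2)}

== RESULT ==
["in(p2,t3)", "pkg_at(p5,whs2)", "truck_at(t3,whs2)"]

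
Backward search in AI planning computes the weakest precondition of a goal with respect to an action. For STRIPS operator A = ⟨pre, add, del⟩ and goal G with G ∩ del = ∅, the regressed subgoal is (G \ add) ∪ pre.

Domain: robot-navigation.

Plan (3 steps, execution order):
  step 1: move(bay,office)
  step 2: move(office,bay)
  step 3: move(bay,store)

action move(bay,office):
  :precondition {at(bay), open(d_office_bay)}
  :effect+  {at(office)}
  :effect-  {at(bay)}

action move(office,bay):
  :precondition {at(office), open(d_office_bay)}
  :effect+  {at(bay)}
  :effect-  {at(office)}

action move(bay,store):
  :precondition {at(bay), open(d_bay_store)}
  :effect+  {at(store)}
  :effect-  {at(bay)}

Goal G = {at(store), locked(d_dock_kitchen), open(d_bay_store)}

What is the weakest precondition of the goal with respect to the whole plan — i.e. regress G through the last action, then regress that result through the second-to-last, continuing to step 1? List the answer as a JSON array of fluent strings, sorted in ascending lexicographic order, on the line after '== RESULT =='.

Regress step by step:
  through step 3 (move(bay,store)): drop {at(store)}, keep {locked(d_dock_kitchen), open(d_bay_store)}, require {at(bay), open(d_bay_store)}
    → {at(bay), locked(d_dock_kitchen), open(d_bay_store)}
  through step 2 (move(office,bay)): drop {at(bay)}, keep {locked(d_dock_kitchen), open(d_bay_store)}, require {at(office), open(d_office_bay)}
    → {at(office), locked(d_dock_kitchen), open(d_bay_store), open(d_office_bay)}
  through step 1 (move(bay,office)): drop {at(office)}, keep {locked(d_dock_kitchen), open(d_bay_store), open(d_office_bay)}, require {at(bay), open(d_office_bay)}
    → {at(bay), locked(d_dock_kitchen), open(d_bay_store), open(d_office_bay)}

== RESULT ==
["at(bay)", "locked(d_dock_kitchen)", "open(d_bay_store)", "open(d_office_bay)"]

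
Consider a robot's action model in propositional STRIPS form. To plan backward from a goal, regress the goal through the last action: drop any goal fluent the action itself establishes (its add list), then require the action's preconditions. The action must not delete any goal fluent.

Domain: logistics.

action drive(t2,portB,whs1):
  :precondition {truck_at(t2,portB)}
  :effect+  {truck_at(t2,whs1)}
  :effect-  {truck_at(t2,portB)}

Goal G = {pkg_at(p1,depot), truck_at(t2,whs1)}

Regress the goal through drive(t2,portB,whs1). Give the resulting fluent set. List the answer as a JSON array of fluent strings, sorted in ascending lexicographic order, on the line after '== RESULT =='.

Regress:
  G ∩ del = {}  (empty — regression defined)
  G \ add = {pkg_at(p1,depot), truck_at(t2,whs1)} \ {truck_at(t2,whs1)} = {pkg_at(p1,depot)}
  ∪ pre   = {pkg_at(p1,depot)} ∪ {truck_at(t2,portB)}
          = {pkg_at(p1,depot), truck_at(t2,portB)}

== RESULT ==
["pkg_at(p1,depot)", "truck_at(t2,portB)"]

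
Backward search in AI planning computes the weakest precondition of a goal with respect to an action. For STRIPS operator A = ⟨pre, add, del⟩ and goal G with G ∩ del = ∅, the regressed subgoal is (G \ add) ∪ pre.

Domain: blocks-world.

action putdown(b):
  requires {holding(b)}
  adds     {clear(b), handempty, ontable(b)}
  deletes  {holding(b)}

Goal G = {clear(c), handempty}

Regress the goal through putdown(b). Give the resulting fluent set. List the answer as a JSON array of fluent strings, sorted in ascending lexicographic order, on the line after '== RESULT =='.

Regress:
  G ∩ del = {}  (empty — regression defined)
  G \ add = {clear(c), handempty} \ {clear(b), handempty, ontable(b)} = {clear(c)}
  ∪ pre   = {clear(c)} ∪ {holding(b)}
          = {clear(c), holding(b)}

== RESULT ==
["clear(c)", "holding(b)"]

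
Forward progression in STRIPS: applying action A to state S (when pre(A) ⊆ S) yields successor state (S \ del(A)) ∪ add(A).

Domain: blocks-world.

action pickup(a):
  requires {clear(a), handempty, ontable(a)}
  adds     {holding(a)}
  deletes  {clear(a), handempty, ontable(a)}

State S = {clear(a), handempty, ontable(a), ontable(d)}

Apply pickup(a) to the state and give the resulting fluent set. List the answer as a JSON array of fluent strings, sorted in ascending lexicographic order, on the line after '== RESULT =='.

Compute (S \ del) ∪ add:
  pre ⊆ S: {clear(a), handempty, ontable(a)} ⊆ S  — applicable
  S \ del = {ontable(d)}
  ∪ add   = {holding(a), ontable(d)}

== RESULT ==
["holding(a)", "ontable(d)"]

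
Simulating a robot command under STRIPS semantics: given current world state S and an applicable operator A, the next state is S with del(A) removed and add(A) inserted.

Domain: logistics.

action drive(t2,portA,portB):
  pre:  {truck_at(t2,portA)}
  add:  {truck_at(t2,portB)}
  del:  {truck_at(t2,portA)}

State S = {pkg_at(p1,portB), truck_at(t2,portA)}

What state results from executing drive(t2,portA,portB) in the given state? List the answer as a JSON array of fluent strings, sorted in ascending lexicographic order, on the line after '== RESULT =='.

Compute (S \ del) ∪ add:
  pre ⊆ S: {truck_at(t2,portA)} ⊆ S  — applicable
  S \ del = {pkg_at(p1,portB)}
  ∪ add   = {pkg_at(p1,portB), truck_at(t2,portB)}

== RESULT ==
["pkg_at(p1,portB)", "truck_at(t2,portB)"]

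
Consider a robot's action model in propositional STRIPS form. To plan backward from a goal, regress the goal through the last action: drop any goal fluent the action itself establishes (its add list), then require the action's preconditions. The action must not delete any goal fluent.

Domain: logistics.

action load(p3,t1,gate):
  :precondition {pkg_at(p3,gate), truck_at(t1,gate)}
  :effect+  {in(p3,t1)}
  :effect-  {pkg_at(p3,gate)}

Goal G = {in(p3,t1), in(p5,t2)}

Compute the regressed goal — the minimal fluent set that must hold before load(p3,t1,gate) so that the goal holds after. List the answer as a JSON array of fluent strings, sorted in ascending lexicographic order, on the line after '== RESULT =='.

Compute (G \ add) ∪ pre:
  G ∩ del = {}  (empty — regression defined)
  G \ add = {in(p3,t1), in(p5,t2)} \ {in(p3,t1)} = {in(p5,t2)}
  ∪ pre   = {in(p5,t2)} ∪ {pkg_at(p3,gate), truck_at(t1,gate)}
          = {in(p5,t2), pkg_at(p3,gate), truck_at(t1,gate)}

== RESULT ==
["in(p5,t2)", "pkg_at(p3,gate)", "truck_at(t1,gate)"]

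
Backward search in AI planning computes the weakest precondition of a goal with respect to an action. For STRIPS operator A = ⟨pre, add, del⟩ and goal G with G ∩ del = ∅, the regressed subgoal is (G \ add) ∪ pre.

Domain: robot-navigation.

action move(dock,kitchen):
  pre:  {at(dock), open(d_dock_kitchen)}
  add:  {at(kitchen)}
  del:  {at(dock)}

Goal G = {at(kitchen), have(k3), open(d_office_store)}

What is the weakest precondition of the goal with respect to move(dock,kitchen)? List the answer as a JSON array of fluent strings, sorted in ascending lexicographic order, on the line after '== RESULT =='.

Compute (G \ add) ∪ pre:
  G ∩ del = {}  (empty — regression defined)
  G \ add = {at(kitchen), have(k3), open(d_office_store)} \ {at(kitchen)} = {have(k3), open(d_office_store)}
  ∪ pre   = {have(k3), open(d_office_store)} ∪ {at(dock), open(d_dock_kitchen)}
          = {at(dock), have(k3), open(d_dock_kitchen), open(d_office_store)}

== RESULT ==
["at(dock)", "have(k3)", "open(d_dock_kitchen)", "open(d_office_store)"]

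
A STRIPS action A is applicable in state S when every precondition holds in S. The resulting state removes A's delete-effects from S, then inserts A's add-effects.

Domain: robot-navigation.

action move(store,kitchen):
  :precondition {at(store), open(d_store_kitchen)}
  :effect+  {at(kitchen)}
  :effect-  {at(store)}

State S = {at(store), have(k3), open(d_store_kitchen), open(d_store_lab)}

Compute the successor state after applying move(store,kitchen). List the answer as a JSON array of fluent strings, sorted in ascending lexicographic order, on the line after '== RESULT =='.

Compute (S \ del) ∪ add:
  pre ⊆ S: {at(store), open(d_store_kitchen)} ⊆ S  — applicable
  S \ del = {have(k3), open(d_store_kitchen), open(d_store_lab)}
  ∪ add   = {at(kitchen), have(k3), open(d_store_kitchen), open(d_store_lab)}

== RESULT ==
["at(kitchen)", "have(k3)", "open(d_store_kitchen)", "open(d_store_lab)"]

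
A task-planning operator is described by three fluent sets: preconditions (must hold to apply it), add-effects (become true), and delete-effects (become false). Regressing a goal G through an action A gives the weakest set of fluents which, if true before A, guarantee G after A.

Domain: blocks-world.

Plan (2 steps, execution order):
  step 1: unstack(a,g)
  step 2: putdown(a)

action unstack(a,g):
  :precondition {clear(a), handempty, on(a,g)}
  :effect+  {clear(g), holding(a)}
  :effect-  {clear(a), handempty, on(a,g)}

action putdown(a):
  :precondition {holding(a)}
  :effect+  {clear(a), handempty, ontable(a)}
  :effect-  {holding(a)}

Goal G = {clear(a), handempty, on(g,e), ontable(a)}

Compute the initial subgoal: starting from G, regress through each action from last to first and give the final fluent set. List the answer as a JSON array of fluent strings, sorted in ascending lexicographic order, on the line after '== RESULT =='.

Regress step by step:
  through step 2 (putdown(a)): drop {clear(a), handempty, ontable(a)}, keep {on(g,e)}, require {holding(a)}
    → {holding(a), on(g,e)}
  through step 1 (unstack(a,g)): drop {holding(a)}, keep {on(g,e)}, require {clear(a), handempty, on(a,g)}
    → {clear(a), handempty, on(a,g), on(g,e)}

== RESULT ==
["clear(a)", "handempty", "on(a,g)", "on(g,e)"]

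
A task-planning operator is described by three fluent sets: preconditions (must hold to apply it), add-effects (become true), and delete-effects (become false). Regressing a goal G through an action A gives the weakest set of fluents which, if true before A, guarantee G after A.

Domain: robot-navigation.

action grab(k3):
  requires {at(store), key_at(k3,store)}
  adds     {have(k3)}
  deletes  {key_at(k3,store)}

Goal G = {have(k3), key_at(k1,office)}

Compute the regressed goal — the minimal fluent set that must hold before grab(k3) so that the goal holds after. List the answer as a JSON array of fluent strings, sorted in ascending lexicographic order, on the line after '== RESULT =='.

Compute (G \ add) ∪ pre:
  G ∩ del = {}  (empty — regression defined)
  G \ add = {have(k3), key_at(k1,office)} \ {have(k3)} = {key_at(k1,office)}
  ∪ pre   = {key_at(k1,office)} ∪ {at(store), key_at(k3,store)}
          = {at(store), key_at(k1,office), key_at(k3,store)}

== RESULT ==
["at(store)", "key_at(k1,office)", "key_at(k3,store)"]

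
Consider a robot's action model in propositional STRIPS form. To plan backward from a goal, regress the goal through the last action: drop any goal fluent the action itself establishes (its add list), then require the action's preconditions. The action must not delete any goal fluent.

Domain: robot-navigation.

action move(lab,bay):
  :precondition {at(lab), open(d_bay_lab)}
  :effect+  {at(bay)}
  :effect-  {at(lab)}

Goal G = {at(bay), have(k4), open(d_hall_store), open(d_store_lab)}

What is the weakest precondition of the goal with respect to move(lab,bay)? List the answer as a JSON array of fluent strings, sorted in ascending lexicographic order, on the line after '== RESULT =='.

Compute (G \ add) ∪ pre:
  G ∩ del = {}  (empty — regression defined)
  G \ add = {at(bay), have(k4), open(d_hall_store), open(d_store_lab)} \ {at(bay)} = {have(k4), open(d_hall_store), open(d_store_lab)}
  ∪ pre   = {have(k4), open(d_hall_store), open(d_store_lab)} ∪ {at(lab), open(d_bay_lab)}
          = {at(lab), have(k4), open(d_bay_lab), open(d_hall_store), open(d_store_lab)}

== RESULT ==
["at(lab)", "have(k4)", "open(d_bay_lab)", "open(d_hall_store)", "open(d_store_lab)"]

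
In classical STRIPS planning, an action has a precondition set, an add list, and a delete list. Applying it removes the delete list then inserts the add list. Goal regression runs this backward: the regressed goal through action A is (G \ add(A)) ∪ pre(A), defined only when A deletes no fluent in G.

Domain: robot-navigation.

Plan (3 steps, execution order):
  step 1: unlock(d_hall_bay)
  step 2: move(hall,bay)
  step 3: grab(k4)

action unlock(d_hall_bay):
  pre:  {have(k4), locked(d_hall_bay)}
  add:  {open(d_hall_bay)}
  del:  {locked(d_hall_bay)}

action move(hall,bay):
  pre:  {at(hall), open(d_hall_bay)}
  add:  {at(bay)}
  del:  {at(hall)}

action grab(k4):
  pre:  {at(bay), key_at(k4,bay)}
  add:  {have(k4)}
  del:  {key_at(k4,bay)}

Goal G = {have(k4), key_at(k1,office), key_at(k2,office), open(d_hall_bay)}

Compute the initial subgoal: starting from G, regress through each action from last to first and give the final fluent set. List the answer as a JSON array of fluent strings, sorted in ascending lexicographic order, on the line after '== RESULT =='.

Work backward from the goal:
  through step 3 (grab(k4)): drop {have(k4)}, keep {key_at(k1,office), key_at(k2,office), open(d_hall_bay)}, require {at(bay), key_at(k4,bay)}
    → {at(bay), key_at(k1,office), key_at(k2,office), key_at(k4,bay), open(d_hall_bay)}
  through step 2 (move(hall,bay)): drop {at(bay)}, keep {key_at(k1,office), key_at(k2,office), key_at(k4,bay), open(d_hall_bay)}, require {at(hall), open(d_hall_bay)}
    → {at(hall), key_at(k1,office), key_at(k2,office), key_at(k4,bay), open(d_hall_bay)}
  through step 1 (unlock(d_hall_bay)): drop {open(d_hall_bay)}, keep {at(hall), key_at(k1,office), key_at(k2,office), key_at(k4,bay)}, require {have(k4), locked(d_hall_bay)}
    → {at(hall), have(k4), key_at(k1,office), key_at(k2,office), key_at(k4,bay), locked(d_hall_bay)}

== RESULT ==
["at(hall)", "have(k4)", "key_at(k1,office)", "key_at(k2,office)", "key_at(k4,bay)", "locked(d_hall_bay)"]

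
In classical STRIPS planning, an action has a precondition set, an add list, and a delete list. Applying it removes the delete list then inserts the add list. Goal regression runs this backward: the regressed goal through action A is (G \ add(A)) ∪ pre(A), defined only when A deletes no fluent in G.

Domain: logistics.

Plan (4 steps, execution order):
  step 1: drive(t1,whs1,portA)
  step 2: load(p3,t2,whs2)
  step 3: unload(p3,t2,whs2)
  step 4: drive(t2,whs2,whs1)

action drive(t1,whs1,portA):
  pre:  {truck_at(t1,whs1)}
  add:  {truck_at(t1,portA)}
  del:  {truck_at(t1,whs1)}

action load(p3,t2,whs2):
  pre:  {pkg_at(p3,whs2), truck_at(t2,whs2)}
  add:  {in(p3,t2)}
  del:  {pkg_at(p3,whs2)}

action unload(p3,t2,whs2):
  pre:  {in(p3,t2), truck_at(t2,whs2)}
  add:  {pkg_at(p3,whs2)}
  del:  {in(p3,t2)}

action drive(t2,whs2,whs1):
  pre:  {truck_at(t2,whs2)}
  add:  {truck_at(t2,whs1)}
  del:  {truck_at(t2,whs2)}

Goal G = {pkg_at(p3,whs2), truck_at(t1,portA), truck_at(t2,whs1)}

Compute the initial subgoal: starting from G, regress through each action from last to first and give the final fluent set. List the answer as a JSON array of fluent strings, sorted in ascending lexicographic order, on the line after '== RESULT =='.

Work backward from the goal:
  through step 4 (drive(t2,whs2,whs1)): drop {truck_at(t2,whs1)}, keep {pkg_at(p3,whs2), truck_at(t1,portA)}, require {truck_at(t2,whs2)}
    → {pkg_at(p3,whs2), truck_at(t1,portA), truck_at(t2,whs2)}
  through step 3 (unload(p3,t2,whs2)): drop {pkg_at(p3,whs2)}, keep {truck_at(t1,portA), truck_at(t2,whs2)}, require {in(p3,t2), truck_at(t2,whs2)}
    → {in(p3,t2), truck_at(t1,portA), truck_at(t2,whs2)}
  through step 2 (load(p3,t2,whs2)): drop {in(p3,t2)}, keep {truck_at(t1,portA), truck_at(t2,whs2)}, require {pkg_at(p3,whs2), truck_at(t2,whs2)}
    → {pkg_at(p3,whs2), truck_at(t1,portA), truck_at(t2,whs2)}
  through step 1 (drive(t1,whs1,portA)): drop {truck_at(t1,portA)}, keep {pkg_at(p3,whs2), truck_at(t2,whs2)}, require {truck_at(t1,whs1)}
    → {pkg_at(p3,whs2), truck_at(t1,whs1), truck_at(t2,whs2)}

== RESULT ==
["pkg_at(p3,whs2)", "truck_at(t1,whs1)", "truck_at(t2,whs2)"]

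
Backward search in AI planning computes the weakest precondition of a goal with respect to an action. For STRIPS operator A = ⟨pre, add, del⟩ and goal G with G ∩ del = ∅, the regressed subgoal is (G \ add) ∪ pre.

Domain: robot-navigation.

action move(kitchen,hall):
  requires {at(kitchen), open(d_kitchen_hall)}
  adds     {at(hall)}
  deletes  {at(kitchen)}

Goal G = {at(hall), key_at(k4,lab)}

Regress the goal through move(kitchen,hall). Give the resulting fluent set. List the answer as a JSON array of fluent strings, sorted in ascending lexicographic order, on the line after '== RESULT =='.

Regress:
  G ∩ del = {}  (empty — regression defined)
  G \ add = {at(hall), key_at(k4,lab)} \ {at(hall)} = {key_at(k4,lab)}
  ∪ pre   = {key_at(k4,lab)} ∪ {at(kitchen), open(d_kitchen_hall)}
          = {at(kitchen), key_at(k4,lab), open(d_kitchen_hall)}

== RESULT ==
["at(kitchen)", "key_at(k4,lab)", "open(d_kitchen_hall)"]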